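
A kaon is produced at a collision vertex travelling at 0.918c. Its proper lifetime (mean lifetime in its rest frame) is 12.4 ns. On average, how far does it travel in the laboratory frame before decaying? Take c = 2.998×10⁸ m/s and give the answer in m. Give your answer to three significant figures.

8.61 m

Lorentz factor: γ = (1 − 0.842724)^(−1/2) = 2.5216.
Lab-frame lifetime: Δt = γτ = 2.5216 × 12.4 ns = 31.268 ns.
Distance: d = vΔt = 0.918 × 2.998×10⁸ m/s × 3.1268×10^-8 s = 8.61 m.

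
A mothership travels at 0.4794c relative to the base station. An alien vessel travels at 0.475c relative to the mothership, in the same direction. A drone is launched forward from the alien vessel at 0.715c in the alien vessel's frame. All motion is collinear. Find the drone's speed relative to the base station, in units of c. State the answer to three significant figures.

0.959c

Apply u = (u'+v)/(1+u'v) twice. Drone in the mothership frame: (0.715+0.475)/(1+0.715·0.475) = 1.19/1.339625 = 0.88831c.
That velocity, transformed to the rest frame of the base station: (0.88831+0.4794)/(1+0.88831·0.4794) = 1.36771/1.425855814 = 0.95922c.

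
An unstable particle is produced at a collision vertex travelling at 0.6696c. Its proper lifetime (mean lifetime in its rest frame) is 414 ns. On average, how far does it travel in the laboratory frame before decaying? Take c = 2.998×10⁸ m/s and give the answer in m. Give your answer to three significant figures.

With β = 0.6696, γ = 1/√(1 − 0.6696²) = 1/√0.55163584 = 1.3464.
Lab-frame lifetime: Δt = γτ = 1.3464 × 414 ns = 557.41 ns.
Distance: d = vΔt = 0.6696 × 2.998×10⁸ m/s × 5.5741×10^-7 s = 112 m.

112 m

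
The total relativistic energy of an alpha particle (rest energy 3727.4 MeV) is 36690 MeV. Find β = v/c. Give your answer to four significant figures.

0.9948

Total energy E = γmc² gives γ = 36690/3727.4 = 9.8433.
Hence β = √(1 − 1/γ²) = √(1 − 0.0103209) = √0.9896791 = 0.9948.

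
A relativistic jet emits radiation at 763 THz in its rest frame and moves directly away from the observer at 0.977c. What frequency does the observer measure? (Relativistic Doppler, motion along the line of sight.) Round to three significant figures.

Relativistic Doppler (source moving away): f_obs = f_src · √((1−β)/(1+β)).
With β = 0.977: factor = √(0.023/1.977) = 0.10786.
f_obs = 763 × 0.10786 = 82.3 THz.

82.3 THz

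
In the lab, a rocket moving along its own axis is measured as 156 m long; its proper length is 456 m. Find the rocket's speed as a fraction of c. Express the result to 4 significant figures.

Length contraction gives γ = L₀/L = 456/156 = 2.9231.
β = √(1 − 1/γ²) = √0.882966 = 0.9397.

0.9397c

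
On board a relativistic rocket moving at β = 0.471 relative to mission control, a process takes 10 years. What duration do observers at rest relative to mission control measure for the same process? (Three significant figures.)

11.3 years

With β = 0.471, γ = 1/√(1 − 0.471²) = 1/√0.778159 = 1.1336.
Time dilation: Δt = γ·Δτ = 1.1336 × 10 = 11.3 years.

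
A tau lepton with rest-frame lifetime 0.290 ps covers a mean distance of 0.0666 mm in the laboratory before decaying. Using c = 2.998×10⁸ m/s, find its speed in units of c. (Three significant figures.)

0.608c

Let x = d/(cτ) = 6.660×10^-5 m / (2.998×10⁸ m/s × 2.900×10^-13 s) = 0.76603. Since d = βγcτ, x = βγ = β/√(1−β²).
Solving: β² = x²/(1+x²) = 0.586802/1.586802 = 0.369802, so β = 0.608.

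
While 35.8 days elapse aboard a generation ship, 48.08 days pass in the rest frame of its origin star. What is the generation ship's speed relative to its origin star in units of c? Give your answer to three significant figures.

γ = Δt/Δτ = 48.08/35.8 = 1.343.
β = √(1 − 1/γ²) = √(1 − 0.554432) = √0.445568 = 0.668.

0.668c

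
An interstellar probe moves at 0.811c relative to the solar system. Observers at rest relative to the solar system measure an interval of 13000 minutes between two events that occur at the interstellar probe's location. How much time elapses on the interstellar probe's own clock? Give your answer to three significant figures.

7610 minutes

Lorentz factor: γ = (1 − 0.657721)^(−1/2) = 1.7093.
The moving clock records proper time: Δτ = Δt/γ = 13000/1.7093 = 7610 minutes.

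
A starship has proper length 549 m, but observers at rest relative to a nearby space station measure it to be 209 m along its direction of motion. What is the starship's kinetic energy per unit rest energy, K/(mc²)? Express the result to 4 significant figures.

1.627

From L = L₀/γ: γ = 549/209 = 2.62679.
K/(mc²) = γ − 1 = 2.62679 − 1 = 1.627.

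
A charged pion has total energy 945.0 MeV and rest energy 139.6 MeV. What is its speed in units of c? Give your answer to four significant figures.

γ = E/(mc²) = 945.0/139.6 = 6.7693.
β = √(1 − 1/γ²) = √(1 − 0.0218229) = √0.9781771 = 0.9890.

0.9890c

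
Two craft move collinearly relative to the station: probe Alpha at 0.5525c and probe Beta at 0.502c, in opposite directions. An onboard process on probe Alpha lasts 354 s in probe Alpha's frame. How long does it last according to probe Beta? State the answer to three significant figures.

627 s

Transform probe Alpha's velocity into probe Beta's frame: (0.5525 + 0.502)/(1 + 0.5525·0.502) = 1.0545/1.277355, so the relative speed is 0.82553c.
At |u| = 0.82553c, γ = (1 − 0.6815)^(−1/2) = 1.7719.
The clock on probe Alpha records proper time, so probe Beta measures Δt = γΔτ = 1.7719 × 354 = 627 s.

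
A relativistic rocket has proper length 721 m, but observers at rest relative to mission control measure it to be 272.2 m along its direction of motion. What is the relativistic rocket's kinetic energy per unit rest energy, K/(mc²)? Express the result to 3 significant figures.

γ = L₀/L = 721/272.2 = 2.64879.
K/(mc²) = γ − 1 = 2.64879 − 1 = 1.65.

1.65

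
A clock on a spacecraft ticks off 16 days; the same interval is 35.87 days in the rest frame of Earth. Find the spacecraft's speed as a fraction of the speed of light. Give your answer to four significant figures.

γ = Δt/Δτ = 35.87/16 = 2.2419.
β = √(1 − 1/γ²) = √(1 − 0.198961) = √0.801039 = 0.8950.

0.8950c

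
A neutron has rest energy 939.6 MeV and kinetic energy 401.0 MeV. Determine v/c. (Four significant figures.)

K = (γ−1)mc², so γ = 1 + 401.0/939.6 = 1.4268.
Then v/c = √(1 − γ⁻²) = √(1 − 0.491217) = √0.508783 = 0.7133.

0.7133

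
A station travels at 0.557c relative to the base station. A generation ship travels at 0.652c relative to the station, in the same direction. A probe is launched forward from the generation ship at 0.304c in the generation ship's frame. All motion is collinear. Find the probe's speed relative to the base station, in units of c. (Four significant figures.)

0.9380c

First combine the probe and generation ship (S''→S'): u₁ = (0.304 + 0.652)/(1 + 0.304×0.652) = 0.956/1.198208 = 0.79786.
Then combine with the station (S'→S): u = (0.79786 + 0.557)/(1 + 0.79786×0.557) = 1.35486/1.44440802 = 0.938.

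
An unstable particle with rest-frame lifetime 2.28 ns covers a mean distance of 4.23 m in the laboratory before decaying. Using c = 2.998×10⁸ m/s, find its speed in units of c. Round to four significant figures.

d = βγcτ ⇒ βγ = d/(cτ) = 4.230 m / (0.683544 m) = 6.1883.
β = (βγ)/√(1+(βγ)²) = 6.1883/√39.2951 = 0.9872.

0.9872c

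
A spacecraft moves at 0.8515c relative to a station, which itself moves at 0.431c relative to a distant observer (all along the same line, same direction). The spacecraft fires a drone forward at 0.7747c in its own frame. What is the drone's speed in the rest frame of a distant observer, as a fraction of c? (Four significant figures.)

0.9919c

Compose velocities in two stages. Stage 1 (into S'): u₁ = (0.7747+0.8515)/(1+0.7747×0.8515) = 0.97984.
Stage 2 (into S): u = (0.97984+0.431)/(1+0.97984×0.431) = 0.99193, so the speed is 0.9919c.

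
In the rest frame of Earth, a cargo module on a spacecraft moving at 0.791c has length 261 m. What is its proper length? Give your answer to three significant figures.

427 m

γ = 1/√(1 − β²) = 1/√(1 − 0.625681) = 1/√0.374319 = 1/0.611816 = 1.6345.
Proper length: L₀ = γ·L = 1.6345 × 261 = 427 m.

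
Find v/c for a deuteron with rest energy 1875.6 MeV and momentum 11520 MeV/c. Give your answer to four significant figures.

0.9870

pc/(mc²) = 11520/1875.6 = 6.142 = βγ = β/√(1−β²).
So β² = x²/(1 + x²) with x = 6.142: x² = 37.7242, β² = 37.7242/38.7242 = 0.974176, β = 0.9870.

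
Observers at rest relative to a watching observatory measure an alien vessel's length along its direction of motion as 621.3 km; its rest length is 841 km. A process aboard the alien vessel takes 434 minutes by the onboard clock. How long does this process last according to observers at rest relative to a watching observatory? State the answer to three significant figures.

587 minutes

Length contraction gives γ = L₀/L = 841/621.3 = 1.35361.
Δt = γΔτ = 1.35361 × 434 = 587 minutes.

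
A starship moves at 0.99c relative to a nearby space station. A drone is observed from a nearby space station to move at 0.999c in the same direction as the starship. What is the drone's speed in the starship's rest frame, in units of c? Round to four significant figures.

0.8189c

Transform to the starship's frame: u' = (u − v)/(1 − uv/c²).
u' = (0.999 − 0.99)/(1 − 0.999×0.99) = 0.009/0.01099 = 0.81893.
Speed in the starship's frame: 0.8189c (in the same direction).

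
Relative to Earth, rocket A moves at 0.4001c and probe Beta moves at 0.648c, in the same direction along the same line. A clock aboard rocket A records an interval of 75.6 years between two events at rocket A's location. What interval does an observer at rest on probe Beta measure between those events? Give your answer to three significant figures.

Speed of rocket A in probe Beta's frame: u = (v_A − v_B)/(1 − v_A v_B/c²) = (0.4001 − 0.648)/(1 − 0.4001×0.648) = −0.2479/0.7407352 = −0.33467; |u| = 0.33467c.
At |u| = 0.33467c, γ = (1 − 0.112004)^(−1/2) = 1.0612.
The clock on rocket A records proper time, so probe Beta measures Δt = γΔτ = 1.0612 × 75.6 = 80.2 years.

80.2 years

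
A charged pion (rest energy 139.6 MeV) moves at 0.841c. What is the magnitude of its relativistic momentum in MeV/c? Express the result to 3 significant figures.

217 MeV/c

γ = 1/√(1 − β²) = 1/√(1 − 0.707281) = 1/√0.292719 = 1/0.541035 = 1.8483.
Momentum: p = γβ·mc = 1.8483 × 0.841 × 139.6 MeV/c = 217 MeV/c.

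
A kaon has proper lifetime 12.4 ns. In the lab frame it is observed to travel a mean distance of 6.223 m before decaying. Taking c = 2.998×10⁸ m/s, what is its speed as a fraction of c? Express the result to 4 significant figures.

Let x = d/(cτ) = 6.223 m / (2.998×10⁸ m/s × 1.240×10^-8 s) = 1.674. Since d = βγcτ, x = βγ = β/√(1−β²).
Solving: β² = x²/(1+x²) = 2.80228/3.80228 = 0.737, so β = 0.8585.

0.8585c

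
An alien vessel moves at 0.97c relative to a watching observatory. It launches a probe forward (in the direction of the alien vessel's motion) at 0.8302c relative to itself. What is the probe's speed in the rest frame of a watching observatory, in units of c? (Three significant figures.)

0.997c

Relativistic velocity addition: u = (u' + v)/(1 + u'v/c²), with u' = 0.8302c and v = 0.97c.
Numerator: 0.8302 + 0.97 = 1.8002. Denominator: 1 + (0.8302)(0.97) = 1.805294.
u = 1.8002/1.805294 = 0.99718, so the speed is 0.997c.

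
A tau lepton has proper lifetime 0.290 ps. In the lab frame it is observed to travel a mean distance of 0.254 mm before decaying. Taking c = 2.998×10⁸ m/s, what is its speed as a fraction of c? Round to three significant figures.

d = βγcτ ⇒ βγ = d/(cτ) = 2.540×10^-4 m / (8.6942×10^-5 m) = 2.9215.
β = (βγ)/√(1+(βγ)²) = 2.9215/√9.53516 = 0.946.

0.946c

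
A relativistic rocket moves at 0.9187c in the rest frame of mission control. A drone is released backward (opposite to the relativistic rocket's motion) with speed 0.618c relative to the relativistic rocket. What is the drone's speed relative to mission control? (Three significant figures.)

0.696c

Relativistic velocity addition: u = (u' + v)/(1 + u'v/c²), with u' = −0.618c and v = 0.9187c.
Numerator: −0.618 + 0.9187 = 0.3007. Denominator: 1 + (−0.618)(0.9187) = 0.4322434.
u = 0.3007/0.4322434 = 0.69567, so the speed is 0.696c.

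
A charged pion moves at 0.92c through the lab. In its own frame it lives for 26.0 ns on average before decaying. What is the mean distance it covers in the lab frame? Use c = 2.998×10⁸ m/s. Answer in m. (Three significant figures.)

18.3 m

γ = 1/√(1 − β²) = 1/√(1 − 0.8464) = 1/√0.1536 = 1/0.391918 = 2.5516.
Lab-frame lifetime: Δt = γτ = 2.5516 × 26.0 ns = 66.342 ns.
Distance: d = vΔt = 0.92 × 2.998×10⁸ m/s × 6.6342×10^-8 s = 18.3 m.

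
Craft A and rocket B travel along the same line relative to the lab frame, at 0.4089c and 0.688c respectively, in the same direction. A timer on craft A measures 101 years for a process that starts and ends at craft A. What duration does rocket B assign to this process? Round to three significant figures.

110 years

Transform craft A's velocity into rocket B's frame: (0.4089 − 0.688)/(1 − 0.4089·0.688) = −0.2791/0.7186768, so the relative speed is 0.38835c.
γ for this relative speed: γ = 1/√(1 − 0.150816) = 1.0852.
The clock on craft A records proper time, so rocket B measures Δt = γΔτ = 1.0852 × 101 = 110 years.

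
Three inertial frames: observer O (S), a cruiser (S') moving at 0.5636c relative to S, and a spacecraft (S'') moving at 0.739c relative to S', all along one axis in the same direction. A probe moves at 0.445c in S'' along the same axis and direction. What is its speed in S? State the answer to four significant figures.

Compose velocities in two stages. Stage 1 (into S'): u₁ = (0.445+0.739)/(1+0.445×0.739) = 0.89099.
Stage 2 (into S): u = (0.89099+0.5636)/(1+0.89099×0.5636) = 0.96833, so the speed is 0.9683c.

0.9683c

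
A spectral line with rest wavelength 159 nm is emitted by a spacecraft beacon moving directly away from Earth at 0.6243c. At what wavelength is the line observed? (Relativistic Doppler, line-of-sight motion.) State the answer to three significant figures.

331 nm

Relativistic Doppler for wavelength: λ_obs = λ_src · √((1+β)/(1−β)).
With β = 0.6243: factor = √(1.6243/0.3757) = 2.0793.
λ_obs = 159 × 2.0793 = 331 nm.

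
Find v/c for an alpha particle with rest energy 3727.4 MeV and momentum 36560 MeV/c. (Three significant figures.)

0.995

pc/(mc²) = 36560/3727.4 = 9.8084 = βγ = β/√(1−β²).
So β² = x²/(1 + x²) with x = 9.8084: x² = 96.2047, β² = 96.2047/97.2047 = 0.989712, β = 0.995.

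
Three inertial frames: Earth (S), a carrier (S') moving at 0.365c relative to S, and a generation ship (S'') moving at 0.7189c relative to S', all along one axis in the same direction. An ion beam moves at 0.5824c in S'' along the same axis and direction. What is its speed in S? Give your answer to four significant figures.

0.9606c

First combine the ion beam and generation ship (S''→S'): u₁ = (0.5824 + 0.7189)/(1 + 0.5824×0.7189) = 1.3013/1.41868736 = 0.91726.
Then combine with the carrier (S'→S): u = (0.91726 + 0.365)/(1 + 0.91726×0.365) = 1.28226/1.3347999 = 0.96064.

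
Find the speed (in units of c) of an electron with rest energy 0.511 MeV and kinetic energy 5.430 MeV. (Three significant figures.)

γ = 1 + K/(mc²) = 1 + 5.430/0.511 = 11.626.
β = √(1 − 1/γ²) = √(1 − 0.00739843) = √0.99260157 = 0.996.

0.996c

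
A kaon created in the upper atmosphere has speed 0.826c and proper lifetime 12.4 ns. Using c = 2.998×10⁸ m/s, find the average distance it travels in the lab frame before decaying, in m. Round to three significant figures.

5.45 m

With β = 0.826, γ = 1/√(1 − 0.826²) = 1/√0.317724 = 1.7741.
Lab-frame lifetime: Δt = γτ = 1.7741 × 12.4 ns = 21.999 ns.
Distance: d = vΔt = 0.826 × 2.998×10⁸ m/s × 2.1999×10^-8 s = 5.45 m.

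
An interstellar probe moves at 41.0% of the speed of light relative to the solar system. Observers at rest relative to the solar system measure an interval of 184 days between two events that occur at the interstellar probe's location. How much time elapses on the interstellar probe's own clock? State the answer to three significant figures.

168 days

β² = 0.1681, so γ = 1/√0.8319 = 1.0964.
The moving clock records proper time: Δτ = Δt/γ = 184/1.0964 = 168 days.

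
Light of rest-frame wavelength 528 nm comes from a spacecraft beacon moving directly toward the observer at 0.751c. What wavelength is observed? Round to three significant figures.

199 nm

Relativistic Doppler for wavelength: λ_obs = λ_src · √((1−β)/(1+β)).
With β = 0.751: factor = √(0.249/1.751) = 0.3771.
λ_obs = 528 × 0.3771 = 199 nm.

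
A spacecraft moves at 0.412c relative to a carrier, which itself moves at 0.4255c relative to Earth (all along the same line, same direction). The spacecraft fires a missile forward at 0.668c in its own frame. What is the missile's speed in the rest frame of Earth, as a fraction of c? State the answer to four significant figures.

Apply u = (u'+v)/(1+u'v) twice. Missile in the carrier frame: (0.668+0.412)/(1+0.668·0.412) = 1.08/1.275216 = 0.84692c.
That velocity, transformed to the rest frame of Earth: (0.84692+0.4255)/(1+0.84692·0.4255) = 1.27242/1.36036446 = 0.93535c.

0.9354c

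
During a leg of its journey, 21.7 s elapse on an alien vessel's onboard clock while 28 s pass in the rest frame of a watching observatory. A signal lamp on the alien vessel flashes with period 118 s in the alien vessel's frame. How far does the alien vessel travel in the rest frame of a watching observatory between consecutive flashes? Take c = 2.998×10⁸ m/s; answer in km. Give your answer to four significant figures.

2.885×10^7 km

γ = Δt/Δτ = 28/21.7 = 1.29032.
β = √(1 − 1/γ²) = 0.63196. Lab-frame period = γτ = 1.29032×118 s = 152.26 s. Distance = βc × γτ = 0.63196 × 2.998×10⁸ m/s × 152.26 s = 2.8847×10^10 m = 2.885×10^7 km.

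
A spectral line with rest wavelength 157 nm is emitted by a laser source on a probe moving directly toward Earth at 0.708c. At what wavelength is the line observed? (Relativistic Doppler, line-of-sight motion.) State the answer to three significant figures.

64.9 nm

Relativistic Doppler for wavelength: λ_obs = λ_src · √((1−β)/(1+β)).
With β = 0.708: factor = √(0.292/1.708) = 0.41347.
λ_obs = 157 × 0.41347 = 64.9 nm.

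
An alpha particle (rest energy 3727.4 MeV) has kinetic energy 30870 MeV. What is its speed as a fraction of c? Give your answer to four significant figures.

K = (γ−1)mc², so γ = 1 + 30870/3727.4 = 9.2819.
Then v/c = √(1 − γ⁻²) = √(1 − 0.0116072) = √0.9883928 = 0.9942.

0.9942c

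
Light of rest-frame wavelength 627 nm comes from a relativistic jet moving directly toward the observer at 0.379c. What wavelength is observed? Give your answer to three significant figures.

421 nm

Relativistic Doppler for wavelength: λ_obs = λ_src · √((1−β)/(1+β)).
With β = 0.379: factor = √(0.621/1.379) = 0.67106.
λ_obs = 627 × 0.67106 = 421 nm.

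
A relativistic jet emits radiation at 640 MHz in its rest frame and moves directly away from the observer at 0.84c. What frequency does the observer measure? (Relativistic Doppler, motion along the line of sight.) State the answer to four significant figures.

Relativistic Doppler (source moving away): f_obs = f_src · √((1−β)/(1+β)).
With β = 0.84: factor = √(0.16/1.84) = 0.29488.
f_obs = 640 × 0.29488 = 188.7 MHz.

188.7 MHz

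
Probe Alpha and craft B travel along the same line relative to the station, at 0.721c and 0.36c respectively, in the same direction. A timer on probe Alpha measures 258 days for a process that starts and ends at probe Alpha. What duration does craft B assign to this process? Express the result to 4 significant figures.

Speed of probe Alpha in craft B's frame: u = (v_A − v_B)/(1 − v_A v_B/c²) = (0.721 − 0.36)/(1 − 0.721×0.36) = 0.361/0.74044 = 0.48755; |u| = 0.48755c.
γ for this relative speed: γ = 1/√(1 − 0.237705) = 1.1454.
The clock on probe Alpha records proper time, so craft B measures Δt = γΔτ = 1.1454 × 258 = 295.5 days.

295.5 days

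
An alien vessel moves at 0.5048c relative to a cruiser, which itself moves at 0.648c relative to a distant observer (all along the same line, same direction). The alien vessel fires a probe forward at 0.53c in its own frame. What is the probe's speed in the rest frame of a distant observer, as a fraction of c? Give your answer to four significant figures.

First combine the probe and alien vessel (S''→S'): u₁ = (0.53 + 0.5048)/(1 + 0.53×0.5048) = 1.0348/1.267544 = 0.81638.
Then combine with the cruiser (S'→S): u = (0.81638 + 0.648)/(1 + 0.81638×0.648) = 1.46438/1.52901424 = 0.95773.

0.9577c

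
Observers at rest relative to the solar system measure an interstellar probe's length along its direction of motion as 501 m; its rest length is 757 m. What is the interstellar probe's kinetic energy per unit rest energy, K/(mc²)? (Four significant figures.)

From L = L₀/γ: γ = 757/501 = 1.51098.
K/(mc²) = γ − 1 = 1.51098 − 1 = 0.5110.

0.5110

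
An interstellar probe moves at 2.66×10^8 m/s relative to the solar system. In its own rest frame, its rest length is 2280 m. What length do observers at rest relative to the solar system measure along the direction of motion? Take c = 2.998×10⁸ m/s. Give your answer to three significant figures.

β = v/c = (2.66×10^8 m/s)/(2.998×10⁸ m/s) = 0.887258.
γ = 1/√(1 − β²) = 1/√(1 − 0.7872268) = 1/√0.2127732 = 1/0.461273 = 2.1679.
Along the direction of motion the measured length is L₀/γ = 2280/2.1679 = 1050 m.

1050 m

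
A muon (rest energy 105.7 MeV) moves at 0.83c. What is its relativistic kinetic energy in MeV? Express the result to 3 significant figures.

83.8 MeV

With β = 0.83, γ = 1/√(1 − 0.83²) = 1/√0.3111 = 1.79287.
Kinetic energy: K = (γ − 1)mc² = (1.79287 − 1) × 105.7 MeV = 0.79287 × 105.7 = 83.8 MeV.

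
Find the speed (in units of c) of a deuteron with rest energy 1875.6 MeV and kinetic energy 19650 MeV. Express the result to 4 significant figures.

γ = 1 + K/(mc²) = 1 + 19650/1875.6 = 11.477.
β = √(1 − 1/γ²) = √(1 − 0.00759177) = √0.99240823 = 0.9962.

0.9962c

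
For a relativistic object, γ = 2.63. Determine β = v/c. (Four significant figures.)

β = √(1 − 1/γ²) = √(1 − 1/6.9169) = √0.855427 = 0.9249.

0.9249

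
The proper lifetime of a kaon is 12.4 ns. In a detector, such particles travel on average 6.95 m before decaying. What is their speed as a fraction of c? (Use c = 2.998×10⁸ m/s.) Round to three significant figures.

Lab distance = (lab lifetime)·v = γτ·βc, so βγ = d/(cτ) = 6.950/(2.998×10⁸ × 1.240×10^-8) = 1.8695.
With βγ = 1.8695: γ² = 1 + (βγ)² = 4.49503, and β = (βγ)/γ = 1.8695/2.12015 = 0.882.

0.882c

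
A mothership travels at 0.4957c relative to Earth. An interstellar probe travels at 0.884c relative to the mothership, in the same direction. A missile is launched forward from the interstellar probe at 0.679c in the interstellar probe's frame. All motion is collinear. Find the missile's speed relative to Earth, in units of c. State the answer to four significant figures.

0.9921c

Apply u = (u'+v)/(1+u'v) twice. Missile in the mothership frame: (0.679+0.884)/(1+0.679·0.884) = 1.563/1.600236 = 0.97673c.
That velocity, transformed to the rest frame of Earth: (0.97673+0.4957)/(1+0.97673·0.4957) = 1.47243/1.484165061 = 0.99209c.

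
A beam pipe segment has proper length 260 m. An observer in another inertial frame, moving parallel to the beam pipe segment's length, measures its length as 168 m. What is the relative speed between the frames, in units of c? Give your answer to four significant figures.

Length contraction gives γ = L₀/L = 260/168 = 1.5476.
β = √(1 − 1/γ²) = √0.582475 = 0.7632.

0.7632c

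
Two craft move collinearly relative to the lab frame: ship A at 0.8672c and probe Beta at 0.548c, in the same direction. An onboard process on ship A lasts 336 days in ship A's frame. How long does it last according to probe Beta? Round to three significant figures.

Speed of ship A in probe Beta's frame: u = (v_A − v_B)/(1 − v_A v_B/c²) = (0.8672 − 0.548)/(1 − 0.8672×0.548) = 0.3192/0.5247744 = 0.60826; |u| = 0.60826c.
γ for this relative speed: γ = 1/√(1 − 0.36998) = 1.2599.
The clock on ship A records proper time, so probe Beta measures Δt = γΔτ = 1.2599 × 336 = 423 days.

423 days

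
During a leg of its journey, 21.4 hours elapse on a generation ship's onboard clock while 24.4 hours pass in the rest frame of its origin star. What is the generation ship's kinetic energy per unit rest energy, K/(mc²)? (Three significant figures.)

From Δt = γΔτ: γ = 24.4/21.4 = 1.14019.
Since K = (γ−1)mc², K/(mc²) = 1.14019 − 1 = 0.140.

0.140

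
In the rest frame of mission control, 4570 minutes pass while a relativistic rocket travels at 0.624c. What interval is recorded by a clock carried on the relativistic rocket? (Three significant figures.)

With β = 0.624, γ = 1/√(1 − 0.624²) = 1/√0.610624 = 1.2797.
The relativistic rocket's clock runs slow as seen from mission control, so Δτ = Δt/γ = 4570/1.2797 = 3570 minutes.

3570 minutes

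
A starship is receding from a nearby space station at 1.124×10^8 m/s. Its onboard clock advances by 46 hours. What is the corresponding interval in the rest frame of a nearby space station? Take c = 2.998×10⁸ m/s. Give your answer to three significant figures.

β = v/c = (1.124×10^8 m/s)/(2.998×10⁸ m/s) = 0.374917.
γ = 1/√(1 − β²) = 1/√(1 − 0.1405628) = 1/√0.8594372 = 1/0.927058 = 1.0787.
The onboard clock measures proper time, so the interval in the rest frame of a nearby space station is dilated: Δt = γ·Δτ = 1.0787 × 46 hours = 49.6 hours.

49.6 hours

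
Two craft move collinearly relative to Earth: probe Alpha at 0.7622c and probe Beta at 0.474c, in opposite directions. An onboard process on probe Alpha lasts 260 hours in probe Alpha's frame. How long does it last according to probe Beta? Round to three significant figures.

Transform probe Alpha's velocity into probe Beta's frame: (0.7622 + 0.474)/(1 + 0.7622·0.474) = 1.2362/1.3612828, so the relative speed is 0.90811c.
At |u| = 0.90811c, γ = (1 − 0.824664)^(−1/2) = 2.3882.
The clock on probe Alpha records proper time, so probe Beta measures Δt = γΔτ = 2.3882 × 260 = 621 hours.

621 hours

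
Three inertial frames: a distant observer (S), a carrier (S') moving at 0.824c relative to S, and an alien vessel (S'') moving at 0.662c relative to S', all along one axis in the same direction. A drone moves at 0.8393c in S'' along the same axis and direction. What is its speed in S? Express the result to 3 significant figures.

First combine the drone and alien vessel (S''→S'): u₁ = (0.8393 + 0.662)/(1 + 0.8393×0.662) = 1.5013/1.5556166 = 0.96508.
Then combine with the carrier (S'→S): u = (0.96508 + 0.824)/(1 + 0.96508×0.824) = 1.78908/1.79522592 = 0.99658.

0.997c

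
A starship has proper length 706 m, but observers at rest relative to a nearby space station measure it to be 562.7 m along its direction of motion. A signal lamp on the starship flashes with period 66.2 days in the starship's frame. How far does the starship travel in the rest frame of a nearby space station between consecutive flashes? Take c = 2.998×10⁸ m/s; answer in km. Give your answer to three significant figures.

1.30×10^12 km

From L = L₀/γ: γ = 706/562.7 = 1.25467.
β = √(1 − 1/γ²) = 0.60395. Lab-frame period = γτ = 1.25467×66.2 days = 83.059 days. Distance = βc × γτ = 0.60395 × 2.998×10⁸ m/s × 7176297.6 s = 1.2994×10^15 m = 1.30×10^12 km.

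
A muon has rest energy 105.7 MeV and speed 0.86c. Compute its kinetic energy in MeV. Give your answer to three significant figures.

Lorentz factor: γ = (1 − 0.7396)^(−1/2) = 1.95965.
Kinetic energy: K = (γ − 1)mc² = (1.95965 − 1) × 105.7 MeV = 0.95965 × 105.7 = 101 MeV.

101 MeV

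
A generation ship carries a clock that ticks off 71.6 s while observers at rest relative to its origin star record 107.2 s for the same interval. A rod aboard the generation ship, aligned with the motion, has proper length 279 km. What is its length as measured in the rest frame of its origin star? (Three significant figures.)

From Δt = γΔτ: γ = 107.2/71.6 = 1.49721.
The rod contracts by the same γ: 279 km / 1.49721 = 186 km.

186 km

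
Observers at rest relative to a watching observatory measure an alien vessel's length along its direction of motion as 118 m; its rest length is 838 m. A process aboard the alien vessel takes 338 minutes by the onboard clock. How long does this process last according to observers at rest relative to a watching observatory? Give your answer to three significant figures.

From L = L₀/γ: γ = 838/118 = 7.10169.
The same γ dilates the second interval: 7.10169 × 338 minutes = 2400 minutes.

2400 minutes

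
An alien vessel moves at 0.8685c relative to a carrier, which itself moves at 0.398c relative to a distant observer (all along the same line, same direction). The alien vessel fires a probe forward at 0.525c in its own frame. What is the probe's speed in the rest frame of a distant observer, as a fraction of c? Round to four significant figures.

0.9813c

First combine the probe and alien vessel (S''→S'): u₁ = (0.525 + 0.8685)/(1 + 0.525×0.8685) = 1.3935/1.4559625 = 0.9571.
Then combine with the carrier (S'→S): u = (0.9571 + 0.398)/(1 + 0.9571×0.398) = 1.3551/1.3809258 = 0.9813.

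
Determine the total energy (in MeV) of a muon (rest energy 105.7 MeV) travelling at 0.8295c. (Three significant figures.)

189 MeV

γ = 1/√(1 − β²) = 1/√(1 − 0.68807025) = 1/√0.31192975 = 1/0.558507 = 1.7905.
Total energy: E = γmc² = 1.7905 × 105.7 MeV = 189 MeV.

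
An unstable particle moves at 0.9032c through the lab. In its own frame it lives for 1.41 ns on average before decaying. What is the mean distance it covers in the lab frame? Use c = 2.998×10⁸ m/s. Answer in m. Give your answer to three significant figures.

0.890 m

β² = 0.81577024, so γ = 1/√0.18422976 = 2.3298.
Lab-frame lifetime: Δt = γτ = 2.3298 × 1.41 ns = 3.285 ns.
Distance: d = vΔt = 0.9032 × 2.998×10⁸ m/s × 3.2850×10^-9 s = 0.890 m.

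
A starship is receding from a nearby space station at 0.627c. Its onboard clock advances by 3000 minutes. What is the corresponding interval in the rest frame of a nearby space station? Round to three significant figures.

Lorentz factor: γ = (1 − 0.393129)^(−1/2) = 1.2837.
The onboard clock measures proper time, so the interval in the rest frame of a nearby space station is dilated: Δt = γ·Δτ = 1.2837 × 3000 minutes = 3850 minutes.

3850 minutes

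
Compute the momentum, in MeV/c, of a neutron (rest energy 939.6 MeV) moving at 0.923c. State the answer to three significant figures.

2250 MeV/c

γ = 1/√(1 − β²) = 1/√(1 − 0.851929) = 1/√0.148071 = 1/0.3848 = 2.5988.
Momentum: p = γβ·mc = 2.5988 × 0.923 × 939.6 MeV/c = 2250 MeV/c.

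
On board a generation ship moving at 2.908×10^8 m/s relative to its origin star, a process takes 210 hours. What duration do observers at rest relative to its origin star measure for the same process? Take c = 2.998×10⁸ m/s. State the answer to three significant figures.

β = v/c = (2.908×10^8 m/s)/(2.998×10⁸ m/s) = 0.96998.
γ = 1/√(1 − β²) = 1/√(1 − 0.9408612004) = 1/√0.0591387996 = 1/0.243185 = 4.1121.
Time dilation: Δt = γ·Δτ = 4.1121 × 210 = 864 hours.

864 hours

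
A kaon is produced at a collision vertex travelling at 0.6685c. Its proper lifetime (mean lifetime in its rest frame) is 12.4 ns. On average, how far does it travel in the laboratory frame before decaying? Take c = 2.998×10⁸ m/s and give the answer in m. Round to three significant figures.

γ = 1/√(1 − β²) = 1/√(1 − 0.44689225) = 1/√0.55310775 = 1/0.743712 = 1.3446.
Lab-frame lifetime: Δt = γτ = 1.3446 × 12.4 ns = 16.673 ns.
Distance: d = vΔt = 0.6685 × 2.998×10⁸ m/s × 1.6673×10^-8 s = 3.34 m.

3.34 m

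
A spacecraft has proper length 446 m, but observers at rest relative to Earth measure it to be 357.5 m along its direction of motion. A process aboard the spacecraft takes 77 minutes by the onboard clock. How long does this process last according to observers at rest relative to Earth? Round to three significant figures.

γ = L₀/L = 446/357.5 = 1.24755.
Δt = γΔτ = 1.24755 × 77 = 96.1 minutes.

96.1 minutes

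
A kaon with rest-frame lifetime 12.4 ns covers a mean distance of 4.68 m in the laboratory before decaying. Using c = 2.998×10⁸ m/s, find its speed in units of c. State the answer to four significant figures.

Let x = d/(cτ) = 4.680 m / (2.998×10⁸ m/s × 1.240×10^-8 s) = 1.2589. Since d = βγcτ, x = βγ = β/√(1−β²).
Solving: β² = x²/(1+x²) = 1.58483/2.58483 = 0.613127, so β = 0.7830.

0.7830c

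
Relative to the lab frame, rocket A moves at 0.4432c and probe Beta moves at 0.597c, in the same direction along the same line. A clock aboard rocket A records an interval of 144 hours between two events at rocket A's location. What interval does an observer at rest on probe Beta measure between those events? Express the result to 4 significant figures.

147.3 hours

The velocity of rocket A relative to probe Beta is (0.4432 − 0.597)c / (1 − 0.4432×0.597) = −0.20914c; relative speed 0.20914c.
At |u| = 0.20914c, γ = (1 − 0.0437395)^(−1/2) = 1.0226.
Rocket A's interval is proper; time dilation gives Δt_B = γΔτ = 1.0226 × 144 hours = 147.3 hours.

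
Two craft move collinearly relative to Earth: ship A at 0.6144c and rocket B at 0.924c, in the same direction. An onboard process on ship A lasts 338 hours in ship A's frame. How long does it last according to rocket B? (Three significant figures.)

Speed of ship A in rocket B's frame: u = (v_A − v_B)/(1 − v_A v_B/c²) = (0.6144 − 0.924)/(1 − 0.6144×0.924) = −0.3096/0.4322944 = −0.71618; |u| = 0.71618c.
γ for this relative speed: γ = 1/√(1 − 0.512914) = 1.4328.
Ship A's interval is proper; time dilation gives Δt_B = γΔτ = 1.4328 × 338 hours = 484 hours.

484 hours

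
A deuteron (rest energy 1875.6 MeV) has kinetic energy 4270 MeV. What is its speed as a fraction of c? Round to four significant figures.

γ = 1 + K/(mc²) = 1 + 4270/1875.6 = 3.2766.
β = √(1 − 1/γ²) = √(1 − 0.0931436) = √0.9068564 = 0.9523.

0.9523c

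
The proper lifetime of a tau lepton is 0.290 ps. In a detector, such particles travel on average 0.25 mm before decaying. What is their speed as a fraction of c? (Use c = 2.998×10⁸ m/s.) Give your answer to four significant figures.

0.9445c

d = βγcτ ⇒ βγ = d/(cτ) = 2.500×10^-4 m / (8.6942×10^-5 m) = 2.8755.
β = (βγ)/√(1+(βγ)²) = 2.8755/√9.2685 = 0.9445.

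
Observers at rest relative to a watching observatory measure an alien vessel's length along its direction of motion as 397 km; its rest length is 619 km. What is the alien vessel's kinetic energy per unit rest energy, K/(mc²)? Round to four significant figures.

0.5592

γ = L₀/L = 619/397 = 1.55919.
Since K = (γ−1)mc², K/(mc²) = 1.55919 − 1 = 0.5592.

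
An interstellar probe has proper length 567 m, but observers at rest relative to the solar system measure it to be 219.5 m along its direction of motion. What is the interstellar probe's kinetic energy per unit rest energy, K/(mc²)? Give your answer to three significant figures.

1.58

Length contraction gives γ = L₀/L = 567/219.5 = 2.58314.
Since K = (γ−1)mc², K/(mc²) = 2.58314 − 1 = 1.58.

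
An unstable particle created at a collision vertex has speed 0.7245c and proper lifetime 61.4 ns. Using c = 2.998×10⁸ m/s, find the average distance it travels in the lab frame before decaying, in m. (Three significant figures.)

19.3 m

β² = 0.52490025, so γ = 1/√0.47509975 = 1.4508.
Lab-frame lifetime: Δt = γτ = 1.4508 × 61.4 ns = 89.079 ns.
Distance: d = vΔt = 0.7245 × 2.998×10⁸ m/s × 8.9079×10^-8 s = 19.3 m.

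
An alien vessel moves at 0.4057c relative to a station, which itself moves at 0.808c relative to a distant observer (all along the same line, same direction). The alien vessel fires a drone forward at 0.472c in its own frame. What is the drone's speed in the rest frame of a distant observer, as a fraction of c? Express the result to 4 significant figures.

First combine the drone and alien vessel (S''→S'): u₁ = (0.472 + 0.4057)/(1 + 0.472×0.4057) = 0.8777/1.1914904 = 0.73664.
Then combine with the station (S'→S): u = (0.73664 + 0.808)/(1 + 0.73664×0.808) = 1.54464/1.59520512 = 0.9683.

0.9683c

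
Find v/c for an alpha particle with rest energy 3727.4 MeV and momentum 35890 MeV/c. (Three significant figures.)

0.995

pc/(mc²) = 35890/3727.4 = 9.6287 = βγ = β/√(1−β²).
So β² = x²/(1 + x²) with x = 9.6287: x² = 92.7119, β² = 92.7119/93.7119 = 0.989329, β = 0.995.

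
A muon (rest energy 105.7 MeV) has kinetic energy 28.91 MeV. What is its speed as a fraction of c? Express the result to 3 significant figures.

0.619c

γ = 1 + K/(mc²) = 1 + 28.91/105.7 = 1.2735.
β = √(1 − 1/γ²) = √(1 − 0.616598) = √0.383402 = 0.619.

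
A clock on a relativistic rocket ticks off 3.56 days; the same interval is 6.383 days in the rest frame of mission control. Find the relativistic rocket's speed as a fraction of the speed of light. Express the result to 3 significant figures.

γ = Δt/Δτ = 6.383/3.56 = 1.793.
β = √(1 − 1/γ²) = √(1 − 0.311057) = √0.688943 = 0.830.

0.830c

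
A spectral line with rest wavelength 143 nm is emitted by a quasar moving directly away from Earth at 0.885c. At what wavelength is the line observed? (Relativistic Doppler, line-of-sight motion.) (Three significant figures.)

Relativistic Doppler for wavelength: λ_obs = λ_src · √((1+β)/(1−β)).
With β = 0.885: factor = √(1.885/0.115) = 4.0486.
λ_obs = 143 × 4.0486 = 579 nm.

579 nm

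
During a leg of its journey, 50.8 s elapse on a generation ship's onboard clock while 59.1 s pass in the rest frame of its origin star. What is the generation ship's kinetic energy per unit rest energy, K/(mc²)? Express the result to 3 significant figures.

0.163

γ = Δt/Δτ = 59.1/50.8 = 1.16339.
Since K = (γ−1)mc², K/(mc²) = 1.16339 − 1 = 0.163.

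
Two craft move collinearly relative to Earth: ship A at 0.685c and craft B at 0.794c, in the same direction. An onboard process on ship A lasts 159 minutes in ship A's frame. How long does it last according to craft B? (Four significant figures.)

163.7 minutes

Speed of ship A in craft B's frame: u = (v_A − v_B)/(1 − v_A v_B/c²) = (0.685 − 0.794)/(1 − 0.685×0.794) = −0.109/0.45611 = −0.23898; |u| = 0.23898c.
At |u| = 0.23898c, γ = (1 − 0.0571114)^(−1/2) = 1.0298.
Ship A's interval is proper; time dilation gives Δt_B = γΔτ = 1.0298 × 159 minutes = 163.7 minutes.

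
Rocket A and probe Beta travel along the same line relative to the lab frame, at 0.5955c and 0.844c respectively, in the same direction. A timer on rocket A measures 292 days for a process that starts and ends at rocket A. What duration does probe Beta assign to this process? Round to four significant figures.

Transform rocket A's velocity into probe Beta's frame: (0.5955 − 0.844)/(1 − 0.5955·0.844) = −0.2485/0.497398, so the relative speed is 0.4996c.
At |u| = 0.4996c, γ = (1 − 0.2496)^(−1/2) = 1.1544.
The clock on rocket A records proper time, so probe Beta measures Δt = γΔτ = 1.1544 × 292 = 337.1 days.

337.1 days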